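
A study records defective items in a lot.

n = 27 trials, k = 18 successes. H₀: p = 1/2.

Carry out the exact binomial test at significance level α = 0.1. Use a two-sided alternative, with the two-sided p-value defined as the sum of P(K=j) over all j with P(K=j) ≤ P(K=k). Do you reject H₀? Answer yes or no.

Exact binomial: n=27, k=18, p₀=1/2=0.5000
P(X=j) = C(n,j)·p₀^j·(1−p₀)^(n−j); p = Σ P(X=j) over j with P(X=j) ≤ P(X=18)
p-value (two-sided) = 0.12208
At α=0.1: p ≥ α → fail to reject H₀

reject H₀: no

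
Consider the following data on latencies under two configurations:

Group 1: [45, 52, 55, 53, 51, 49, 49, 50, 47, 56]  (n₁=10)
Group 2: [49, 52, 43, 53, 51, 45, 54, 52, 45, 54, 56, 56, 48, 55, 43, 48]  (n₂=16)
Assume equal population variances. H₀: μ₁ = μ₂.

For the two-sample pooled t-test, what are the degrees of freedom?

df = n₁ + n₂ − 2 = 10 + 16 − 2 = 24

degrees of freedom = 24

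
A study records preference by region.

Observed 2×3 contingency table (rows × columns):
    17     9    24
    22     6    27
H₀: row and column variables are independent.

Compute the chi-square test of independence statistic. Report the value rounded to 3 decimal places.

Row totals [50, 55], col totals [39, 15, 51], n=105
χ² = (17−18.57)²/18.57 + (9−7.14)²/7.14 + (24−24.29)²/24.29 + (22−20.43)²/20.43 + (6−7.86)²/7.86 + (27−26.71)²/26.71 = 1.1821
df = 2

test statistic = 1.182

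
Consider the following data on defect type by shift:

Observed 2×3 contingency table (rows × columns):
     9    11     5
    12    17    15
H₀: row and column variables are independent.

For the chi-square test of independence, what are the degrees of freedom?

degrees of freedom = 2

df = (r−1)(c−1) = (2−1)·(3−1) = 2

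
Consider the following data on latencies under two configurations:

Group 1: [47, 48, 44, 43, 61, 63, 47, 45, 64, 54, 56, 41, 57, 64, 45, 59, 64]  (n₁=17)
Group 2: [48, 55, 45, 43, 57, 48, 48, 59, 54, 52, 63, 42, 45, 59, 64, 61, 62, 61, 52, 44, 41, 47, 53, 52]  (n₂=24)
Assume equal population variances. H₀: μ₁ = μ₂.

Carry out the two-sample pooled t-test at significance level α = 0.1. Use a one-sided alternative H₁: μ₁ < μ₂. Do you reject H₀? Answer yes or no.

reject H₀: no

x̄₁=53.059, s₁=8.437, n₁=17
x̄₂=52.292, s₂=7.220, n₂=24
s_p² = [16·8.437² + 23·7.220²]/39 = 59.9461
SE = √(s_p²·(1/17+1/24)) = 2.4544
t = (53.059−52.292)/2.4544 = 0.3126
df = 39
p-value (one-sided, H₁ less) = 0.62186
At α=0.1: p ≥ α → fail to reject H₀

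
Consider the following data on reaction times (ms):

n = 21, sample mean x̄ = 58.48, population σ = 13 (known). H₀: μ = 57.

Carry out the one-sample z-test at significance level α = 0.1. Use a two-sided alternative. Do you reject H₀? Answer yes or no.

SE = σ/√n = 13/√21 = 2.8368
z = (x̄−μ₀)/SE = (58.48−57)/2.8368 = 0.5217
p-value (two-sided) = 0.60187
At α=0.1: p ≥ α → fail to reject H₀

reject H₀: no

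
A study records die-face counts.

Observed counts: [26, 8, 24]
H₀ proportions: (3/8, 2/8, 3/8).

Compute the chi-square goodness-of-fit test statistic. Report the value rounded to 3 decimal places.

n = 58; E_i = n·p_i = [21.75, 14.50, 21.75]
χ² = (26−21.75)²/21.75 + (8−14.50)²/14.50 + (24−21.75)²/21.75 = 3.9770
df = 2

test statistic = 3.977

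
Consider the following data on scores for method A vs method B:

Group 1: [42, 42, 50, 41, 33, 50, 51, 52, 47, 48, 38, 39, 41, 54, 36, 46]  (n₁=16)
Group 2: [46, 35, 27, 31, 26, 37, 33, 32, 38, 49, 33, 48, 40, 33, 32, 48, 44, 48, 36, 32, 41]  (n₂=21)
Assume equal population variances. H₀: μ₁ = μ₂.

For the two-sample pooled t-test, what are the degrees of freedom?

degrees of freedom = 35

df = n₁ + n₂ − 2 = 16 + 21 − 2 = 35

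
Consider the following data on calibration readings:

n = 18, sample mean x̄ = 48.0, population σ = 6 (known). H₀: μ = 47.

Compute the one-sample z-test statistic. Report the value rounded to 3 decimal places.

test statistic = 0.707

SE = σ/√n = 6/√18 = 1.4142
z = (x̄−μ₀)/SE = (48.0−47)/1.4142 = 0.7071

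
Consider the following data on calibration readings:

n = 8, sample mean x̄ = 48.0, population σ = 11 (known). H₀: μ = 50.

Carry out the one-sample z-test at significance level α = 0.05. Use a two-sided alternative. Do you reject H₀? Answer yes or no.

SE = σ/√n = 11/√8 = 3.8891
z = (x̄−μ₀)/SE = (48.0−50)/3.8891 = -0.5143
p-value (two-sided) = 0.60707
At α=0.05: p ≥ α → fail to reject H₀

reject H₀: no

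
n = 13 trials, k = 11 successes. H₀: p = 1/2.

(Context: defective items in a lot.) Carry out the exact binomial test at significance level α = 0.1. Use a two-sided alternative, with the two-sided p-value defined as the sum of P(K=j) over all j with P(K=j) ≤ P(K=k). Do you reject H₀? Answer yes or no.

reject H₀: yes

Exact binomial: n=13, k=11, p₀=1/2=0.5000
P(X=j) = C(n,j)·p₀^j·(1−p₀)^(n−j); p = Σ P(X=j) over j with P(X=j) ≤ P(X=11)
p-value (two-sided) = 0.02246
At α=0.1: p < α → reject H₀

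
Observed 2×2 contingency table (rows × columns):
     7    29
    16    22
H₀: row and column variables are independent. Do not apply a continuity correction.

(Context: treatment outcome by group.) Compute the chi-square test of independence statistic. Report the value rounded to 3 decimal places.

Row totals [36, 38], col totals [23, 51], n=74
χ² = (7−11.19)²/11.19 + (29−24.81)²/24.81 + (16−11.81)²/11.81 + (22−26.19)²/26.19 = 4.4317
df = 1

test statistic = 4.432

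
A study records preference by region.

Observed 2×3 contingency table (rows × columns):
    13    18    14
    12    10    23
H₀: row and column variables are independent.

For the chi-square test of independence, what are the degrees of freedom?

df = (r−1)(c−1) = (2−1)·(3−1) = 2

degrees of freedom = 2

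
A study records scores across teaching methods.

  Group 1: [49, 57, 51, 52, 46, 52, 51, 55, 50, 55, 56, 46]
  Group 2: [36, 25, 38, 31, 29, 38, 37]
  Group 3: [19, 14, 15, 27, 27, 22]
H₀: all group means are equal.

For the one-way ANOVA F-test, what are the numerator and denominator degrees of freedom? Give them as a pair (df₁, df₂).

degrees of freedom = [2, 22]

k = 3 groups, N = 25 total
df = (k−1, N−k) = (3−1, 25−3) = (2, 22)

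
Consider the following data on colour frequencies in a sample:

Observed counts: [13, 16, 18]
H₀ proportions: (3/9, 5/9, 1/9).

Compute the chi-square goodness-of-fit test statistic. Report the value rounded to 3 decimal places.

test statistic = 35.634

n = 47; E_i = n·p_i = [15.67, 26.11, 5.22]
χ² = (13−15.67)²/15.67 + (16−26.11)²/26.11 + (18−5.22)²/5.22 = 35.6340
df = 2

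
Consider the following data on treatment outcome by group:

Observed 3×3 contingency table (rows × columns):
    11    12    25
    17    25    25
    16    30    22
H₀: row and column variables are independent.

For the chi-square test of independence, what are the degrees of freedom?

df = (r−1)(c−1) = (3−1)·(3−1) = 4

degrees of freedom = 4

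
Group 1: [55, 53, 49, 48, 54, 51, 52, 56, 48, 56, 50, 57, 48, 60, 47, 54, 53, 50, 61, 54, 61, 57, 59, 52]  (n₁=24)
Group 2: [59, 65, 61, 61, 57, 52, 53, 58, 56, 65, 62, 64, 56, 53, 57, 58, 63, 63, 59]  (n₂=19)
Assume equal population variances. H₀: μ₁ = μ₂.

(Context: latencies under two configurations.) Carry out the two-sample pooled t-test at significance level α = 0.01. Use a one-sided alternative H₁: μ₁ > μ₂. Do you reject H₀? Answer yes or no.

x̄₁=53.542, s₁=4.242, n₁=24
x̄₂=59.053, s₂=4.048, n₂=19
s_p² = [23·4.242² + 18·4.048²]/41 = 17.2904
SE = √(s_p²·(1/24+1/19)) = 1.2769
t = (53.542−59.053)/1.2769 = -4.3159
df = 41
p-value (one-sided, H₁ greater) = 0.99995
At α=0.01: p ≥ α → fail to reject H₀

reject H₀: no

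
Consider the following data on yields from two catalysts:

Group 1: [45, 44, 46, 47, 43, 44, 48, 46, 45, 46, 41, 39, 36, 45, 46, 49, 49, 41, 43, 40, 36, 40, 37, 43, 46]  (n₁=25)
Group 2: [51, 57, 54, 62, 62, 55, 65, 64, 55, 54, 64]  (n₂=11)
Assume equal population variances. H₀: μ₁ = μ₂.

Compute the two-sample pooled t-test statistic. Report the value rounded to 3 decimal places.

x̄₁=43.400, s₁=3.786, n₁=25
x̄₂=58.455, s₂=5.007, n₂=11
s_p² = [24·3.786² + 10·5.007²]/34 = 17.4920
SE = √(s_p²·(1/25+1/11)) = 1.5132
t = (43.400−58.455)/1.5132 = -9.9486
df = 34

test statistic = -9.949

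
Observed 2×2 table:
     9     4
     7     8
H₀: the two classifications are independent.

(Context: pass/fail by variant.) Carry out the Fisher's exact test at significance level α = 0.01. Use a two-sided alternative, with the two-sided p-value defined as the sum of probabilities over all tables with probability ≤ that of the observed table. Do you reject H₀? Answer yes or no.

reject H₀: no

Margins: r₁=13, r₂=15, c₁=16, c₂=12, n=28
p_obs = C(13,9)·C(15,7)/C(28,16); sum pmf over tables with pmf ≤ p_obs
p-value (two-sided) = 0.27606
At α=0.01: p ≥ α → fail to reject H₀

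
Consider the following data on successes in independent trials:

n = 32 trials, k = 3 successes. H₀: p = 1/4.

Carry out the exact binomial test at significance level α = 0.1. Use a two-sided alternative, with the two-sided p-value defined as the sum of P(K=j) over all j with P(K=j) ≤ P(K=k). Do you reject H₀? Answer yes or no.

reject H₀: yes

Exact binomial: n=32, k=3, p₀=1/4=0.2500
P(X=j) = C(n,j)·p₀^j·(1−p₀)^(n−j); p = Σ P(X=j) over j with P(X=j) ≤ P(X=3)
p-value (two-sided) = 0.04103
At α=0.1: p < α → reject H₀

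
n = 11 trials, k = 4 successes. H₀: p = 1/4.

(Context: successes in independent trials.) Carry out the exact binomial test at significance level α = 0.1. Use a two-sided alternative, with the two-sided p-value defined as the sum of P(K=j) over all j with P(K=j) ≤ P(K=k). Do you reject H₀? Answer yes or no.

Exact binomial: n=11, k=4, p₀=1/4=0.2500
P(X=j) = C(n,j)·p₀^j·(1−p₀)^(n−j); p = Σ P(X=j) over j with P(X=j) ≤ P(X=4)
p-value (two-sided) = 0.48379
At α=0.1: p ≥ α → fail to reject H₀

reject H₀: no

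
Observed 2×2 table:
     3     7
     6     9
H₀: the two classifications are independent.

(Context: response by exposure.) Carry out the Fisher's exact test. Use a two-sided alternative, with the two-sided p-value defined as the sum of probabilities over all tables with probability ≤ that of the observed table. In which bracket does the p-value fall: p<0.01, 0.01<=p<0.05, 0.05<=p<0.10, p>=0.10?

p-value bracket: p>=0.10

Margins: r₁=10, r₂=15, c₁=9, c₂=16, n=25
p_obs = C(10,3)·C(15,6)/C(25,9); sum pmf over tables with pmf ≤ p_obs
p-value (two-sided) = 0.69132
→ bracket: p>=0.10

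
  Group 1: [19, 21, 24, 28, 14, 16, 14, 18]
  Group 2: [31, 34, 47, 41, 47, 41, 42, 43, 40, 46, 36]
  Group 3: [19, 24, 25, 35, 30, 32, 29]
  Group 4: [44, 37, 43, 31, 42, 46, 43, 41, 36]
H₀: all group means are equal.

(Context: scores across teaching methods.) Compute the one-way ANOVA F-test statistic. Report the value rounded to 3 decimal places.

Group means [19.25, 40.73, 27.71, 40.33], grand mean 33.114
SSB = Σnᵢ(x̄ᵢ−x̄)² = 2848.432; SSW = ΣΣ(x−x̄ᵢ)² = 801.110
MSB = 2848.432/3 = 949.4775; MSW = 801.110/31 = 25.8423
F = MSB/MSW = 36.7413
df = (3, 31)

test statistic = 36.741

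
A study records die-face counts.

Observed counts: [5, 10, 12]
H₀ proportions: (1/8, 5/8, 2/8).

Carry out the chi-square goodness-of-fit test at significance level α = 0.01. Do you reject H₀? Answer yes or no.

reject H₀: no

n = 27; E_i = n·p_i = [3.38, 16.88, 6.75]
χ² = (5−3.38)²/3.38 + (10−16.88)²/16.88 + (12−6.75)²/6.75 = 7.6667
df = 2
p-value (upper-tail) = 0.02164
At α=0.01: p ≥ α → fail to reject H₀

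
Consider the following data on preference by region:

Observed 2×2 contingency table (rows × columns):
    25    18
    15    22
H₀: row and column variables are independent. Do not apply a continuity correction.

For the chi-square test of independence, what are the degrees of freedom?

df = (r−1)(c−1) = (2−1)·(2−1) = 1

degrees of freedom = 1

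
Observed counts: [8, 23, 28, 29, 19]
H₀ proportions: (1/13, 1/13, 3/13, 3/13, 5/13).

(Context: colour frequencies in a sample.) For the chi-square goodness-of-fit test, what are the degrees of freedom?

df = k − 1 = 5 − 1 = 4

degrees of freedom = 4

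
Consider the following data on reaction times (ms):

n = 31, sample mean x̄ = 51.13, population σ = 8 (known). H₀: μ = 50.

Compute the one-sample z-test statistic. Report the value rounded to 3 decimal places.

SE = σ/√n = 8/√31 = 1.4368
z = (x̄−μ₀)/SE = (51.13−50)/1.4368 = 0.7864

test statistic = 0.786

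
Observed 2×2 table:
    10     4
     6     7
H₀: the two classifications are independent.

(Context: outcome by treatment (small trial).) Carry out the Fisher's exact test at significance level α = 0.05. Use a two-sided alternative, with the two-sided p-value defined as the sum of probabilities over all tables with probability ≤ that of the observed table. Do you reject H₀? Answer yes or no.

Margins: r₁=14, r₂=13, c₁=16, c₂=11, n=27
p_obs = C(14,10)·C(13,6)/C(27,16); sum pmf over tables with pmf ≤ p_obs
p-value (two-sided) = 0.25186
At α=0.05: p ≥ α → fail to reject H₀

reject H₀: no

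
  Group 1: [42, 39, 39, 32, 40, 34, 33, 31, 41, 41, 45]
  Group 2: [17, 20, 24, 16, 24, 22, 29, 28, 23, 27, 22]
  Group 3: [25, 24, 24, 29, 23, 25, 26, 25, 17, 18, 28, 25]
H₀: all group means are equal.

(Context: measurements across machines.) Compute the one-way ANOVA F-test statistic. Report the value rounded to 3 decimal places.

Group means [37.91, 22.91, 24.08], grand mean 28.176
SSB = Σnᵢ(x̄ᵢ−x̄)² = 1548.206; SSW = ΣΣ(x−x̄ᵢ)² = 524.735
MSB = 1548.206/2 = 774.1032; MSW = 524.735/31 = 16.9269
F = MSB/MSW = 45.7320
df = (2, 31)

test statistic = 45.732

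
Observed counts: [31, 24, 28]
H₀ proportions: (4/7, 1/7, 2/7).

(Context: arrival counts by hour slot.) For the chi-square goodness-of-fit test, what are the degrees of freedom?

df = k − 1 = 3 − 1 = 2

degrees of freedom = 2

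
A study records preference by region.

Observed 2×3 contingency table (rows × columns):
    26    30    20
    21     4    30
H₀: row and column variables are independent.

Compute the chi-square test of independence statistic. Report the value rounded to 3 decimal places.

test statistic = 19.550

Row totals [76, 55], col totals [47, 34, 50], n=131
χ² = (26−27.27)²/27.27 + (30−19.73)²/19.73 + (20−29.01)²/29.01 + (21−19.73)²/19.73 + (4−14.27)²/14.27 + (30−20.99)²/20.99 = 19.5503
df = 2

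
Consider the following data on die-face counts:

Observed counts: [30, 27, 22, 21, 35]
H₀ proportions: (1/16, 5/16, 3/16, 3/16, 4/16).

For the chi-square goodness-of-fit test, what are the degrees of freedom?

df = k − 1 = 5 − 1 = 4

degrees of freedom = 4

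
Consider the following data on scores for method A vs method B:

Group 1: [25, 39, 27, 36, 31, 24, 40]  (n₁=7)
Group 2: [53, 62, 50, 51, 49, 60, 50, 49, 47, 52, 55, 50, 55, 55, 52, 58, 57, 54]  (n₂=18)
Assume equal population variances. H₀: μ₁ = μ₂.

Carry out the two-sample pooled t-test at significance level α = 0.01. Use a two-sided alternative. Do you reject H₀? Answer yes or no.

x̄₁=31.714, s₁=6.676, n₁=7
x̄₂=53.278, s₂=4.084, n₂=18
s_p² = [6·6.676² + 17·4.084²]/23 = 23.9582
SE = √(s_p²·(1/7+1/18)) = 2.1803
t = (31.714−53.278)/2.1803 = -9.8902
df = 23
p-value (two-sided) = 0.00000
At α=0.01: p < α → reject H₀

reject H₀: yes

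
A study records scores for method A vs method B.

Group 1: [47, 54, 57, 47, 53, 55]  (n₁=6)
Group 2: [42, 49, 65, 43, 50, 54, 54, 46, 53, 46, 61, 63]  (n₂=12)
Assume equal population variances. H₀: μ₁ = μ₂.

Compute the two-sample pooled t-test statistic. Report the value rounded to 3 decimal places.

x̄₁=52.167, s₁=4.215, n₁=6
x̄₂=52.167, s₂=7.661, n₂=12
s_p² = [5·4.215² + 11·7.661²]/16 = 45.9062
SE = √(s_p²·(1/6+1/12)) = 3.3877
t = (52.167−52.167)/3.3877 = 0.0000
df = 16

test statistic = 0.000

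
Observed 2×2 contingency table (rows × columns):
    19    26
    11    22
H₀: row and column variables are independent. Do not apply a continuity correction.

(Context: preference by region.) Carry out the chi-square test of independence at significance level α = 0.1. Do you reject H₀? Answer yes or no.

Row totals [45, 33], col totals [30, 48], n=78
χ² = (19−17.31)²/17.31 + (26−27.69)²/27.69 + (11−12.69)²/12.69 + (22−20.31)²/20.31 = 0.6356
df = 1
p-value (upper-tail) = 0.42532
At α=0.1: p ≥ α → fail to reject H₀

reject H₀: no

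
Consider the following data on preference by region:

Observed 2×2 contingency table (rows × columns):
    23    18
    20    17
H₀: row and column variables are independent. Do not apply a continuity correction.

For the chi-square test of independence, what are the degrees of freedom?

df = (r−1)(c−1) = (2−1)·(2−1) = 1

degrees of freedom = 1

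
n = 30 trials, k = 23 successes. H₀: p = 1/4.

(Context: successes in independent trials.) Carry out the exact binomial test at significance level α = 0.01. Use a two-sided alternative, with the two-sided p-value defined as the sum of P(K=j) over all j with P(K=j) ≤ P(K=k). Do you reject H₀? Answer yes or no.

Exact binomial: n=30, k=23, p₀=1/4=0.2500
P(X=j) = C(n,j)·p₀^j·(1−p₀)^(n−j); p = Σ P(X=j) over j with P(X=j) ≤ P(X=23)
p-value (two-sided) = 0.00000
At α=0.01: p < α → reject H₀

reject H₀: yes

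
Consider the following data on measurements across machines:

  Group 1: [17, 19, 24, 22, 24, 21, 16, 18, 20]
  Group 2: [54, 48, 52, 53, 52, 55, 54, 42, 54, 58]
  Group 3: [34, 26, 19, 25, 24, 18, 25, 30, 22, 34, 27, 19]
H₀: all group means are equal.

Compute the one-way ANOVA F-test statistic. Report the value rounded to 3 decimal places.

test statistic = 146.606

Group means [20.11, 52.20, 25.25], grand mean 32.452
SSB = Σnᵢ(x̄ᵢ−x̄)² = 5892.939; SSW = ΣΣ(x−x̄ᵢ)² = 562.739
MSB = 5892.939/2 = 2946.4693; MSW = 562.739/28 = 20.0978
F = MSB/MSW = 146.6064
df = (2, 28)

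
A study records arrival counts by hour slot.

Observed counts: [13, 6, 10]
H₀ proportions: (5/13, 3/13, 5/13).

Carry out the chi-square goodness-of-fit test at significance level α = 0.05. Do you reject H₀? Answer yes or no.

reject H₀: no

n = 29; E_i = n·p_i = [11.15, 6.69, 11.15]
χ² = (13−11.15)²/11.15 + (6−6.69)²/6.69 + (10−11.15)²/11.15 = 0.4966
df = 2
p-value (upper-tail) = 0.78014
At α=0.05: p ≥ α → fail to reject H₀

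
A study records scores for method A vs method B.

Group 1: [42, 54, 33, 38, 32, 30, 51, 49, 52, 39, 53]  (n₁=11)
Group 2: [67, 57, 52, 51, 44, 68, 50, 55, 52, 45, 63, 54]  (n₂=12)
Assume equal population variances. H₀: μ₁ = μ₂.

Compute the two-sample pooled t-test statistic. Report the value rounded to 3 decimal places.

x̄₁=43.000, s₁=9.132, n₁=11
x̄₂=54.833, s₂=7.756, n₂=12
s_p² = [10·9.132² + 11·7.756²]/21 = 71.2222
SE = √(s_p²·(1/11+1/12)) = 3.5228
t = (43.000−54.833)/3.5228 = -3.3591
df = 21

test statistic = -3.359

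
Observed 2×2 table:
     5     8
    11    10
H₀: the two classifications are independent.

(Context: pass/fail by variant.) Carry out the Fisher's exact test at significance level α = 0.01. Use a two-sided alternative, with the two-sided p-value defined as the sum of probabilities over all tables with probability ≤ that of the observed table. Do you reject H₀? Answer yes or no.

reject H₀: no

Margins: r₁=13, r₂=21, c₁=16, c₂=18, n=34
p_obs = C(13,5)·C(21,11)/C(34,16); sum pmf over tables with pmf ≤ p_obs
p-value (two-sided) = 0.49652
At α=0.01: p ≥ α → fail to reject H₀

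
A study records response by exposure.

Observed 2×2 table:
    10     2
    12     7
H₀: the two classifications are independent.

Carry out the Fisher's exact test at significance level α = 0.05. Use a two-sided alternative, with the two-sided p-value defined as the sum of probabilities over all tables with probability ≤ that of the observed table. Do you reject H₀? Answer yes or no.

Margins: r₁=12, r₂=19, c₁=22, c₂=9, n=31
p_obs = C(12,10)·C(19,12)/C(31,22); sum pmf over tables with pmf ≤ p_obs
p-value (two-sided) = 0.41841
At α=0.05: p ≥ α → fail to reject H₀

reject H₀: no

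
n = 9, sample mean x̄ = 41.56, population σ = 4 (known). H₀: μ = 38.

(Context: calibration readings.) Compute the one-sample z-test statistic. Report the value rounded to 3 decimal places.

test statistic = 2.670

SE = σ/√n = 4/√9 = 1.3333
z = (x̄−μ₀)/SE = (41.56−38)/1.3333 = 2.6700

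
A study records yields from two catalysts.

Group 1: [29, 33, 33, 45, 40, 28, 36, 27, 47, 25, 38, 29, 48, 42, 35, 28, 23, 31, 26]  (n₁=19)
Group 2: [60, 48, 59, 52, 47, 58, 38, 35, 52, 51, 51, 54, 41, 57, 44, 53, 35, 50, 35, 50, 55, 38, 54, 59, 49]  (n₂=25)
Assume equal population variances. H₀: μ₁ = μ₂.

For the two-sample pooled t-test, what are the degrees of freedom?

degrees of freedom = 42

df = n₁ + n₂ − 2 = 19 + 25 − 2 = 42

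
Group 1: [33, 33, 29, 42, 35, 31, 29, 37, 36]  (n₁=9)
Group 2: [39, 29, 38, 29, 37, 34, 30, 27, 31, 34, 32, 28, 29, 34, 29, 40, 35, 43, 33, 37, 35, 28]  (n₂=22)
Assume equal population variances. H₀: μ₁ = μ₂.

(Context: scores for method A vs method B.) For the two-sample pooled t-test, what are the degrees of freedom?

degrees of freedom = 29

df = n₁ + n₂ − 2 = 9 + 22 − 2 = 29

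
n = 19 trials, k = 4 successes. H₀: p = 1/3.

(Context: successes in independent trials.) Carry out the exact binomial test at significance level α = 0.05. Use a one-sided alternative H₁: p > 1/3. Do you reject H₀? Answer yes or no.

Exact binomial: n=19, k=4, p₀=1/3=0.3333
P(X≥4) from Σ C(n,i)·p₀^i·(1−p₀)^(n−i)
p-value (one-sided, H₁ greater) = 0.92134
At α=0.05: p ≥ α → fail to reject H₀

reject H₀: no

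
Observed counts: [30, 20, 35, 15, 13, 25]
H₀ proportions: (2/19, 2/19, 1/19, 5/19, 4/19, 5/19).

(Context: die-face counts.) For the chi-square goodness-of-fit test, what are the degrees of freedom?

degrees of freedom = 5

df = k − 1 = 6 − 1 = 5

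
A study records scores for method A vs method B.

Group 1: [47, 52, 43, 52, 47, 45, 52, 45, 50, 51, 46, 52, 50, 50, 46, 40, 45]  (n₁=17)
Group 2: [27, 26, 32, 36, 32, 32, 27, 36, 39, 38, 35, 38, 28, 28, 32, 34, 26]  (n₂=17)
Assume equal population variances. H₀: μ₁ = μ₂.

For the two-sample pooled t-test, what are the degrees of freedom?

df = n₁ + n₂ − 2 = 17 + 17 − 2 = 32

degrees of freedom = 32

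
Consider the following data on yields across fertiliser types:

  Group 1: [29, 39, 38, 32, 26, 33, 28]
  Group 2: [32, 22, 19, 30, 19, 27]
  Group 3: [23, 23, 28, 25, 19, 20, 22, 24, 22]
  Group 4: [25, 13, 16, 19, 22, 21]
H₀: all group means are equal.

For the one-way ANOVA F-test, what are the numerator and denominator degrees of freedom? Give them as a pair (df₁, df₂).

k = 4 groups, N = 28 total
df = (k−1, N−k) = (4−1, 28−4) = (3, 24)

degrees of freedom = [3, 24]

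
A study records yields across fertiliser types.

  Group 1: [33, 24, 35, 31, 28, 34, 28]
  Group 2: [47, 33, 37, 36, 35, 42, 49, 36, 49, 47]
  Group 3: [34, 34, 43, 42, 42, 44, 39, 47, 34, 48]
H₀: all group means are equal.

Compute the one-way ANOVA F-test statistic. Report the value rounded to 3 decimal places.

test statistic = 9.613

Group means [30.43, 41.10, 40.70], grand mean 38.185
SSB = Σnᵢ(x̄ᵢ−x̄)² = 569.360; SSW = ΣΣ(x−x̄ᵢ)² = 710.714
MSB = 569.360/2 = 284.6799; MSW = 710.714/24 = 29.6131
F = MSB/MSW = 9.6133
df = (2, 24)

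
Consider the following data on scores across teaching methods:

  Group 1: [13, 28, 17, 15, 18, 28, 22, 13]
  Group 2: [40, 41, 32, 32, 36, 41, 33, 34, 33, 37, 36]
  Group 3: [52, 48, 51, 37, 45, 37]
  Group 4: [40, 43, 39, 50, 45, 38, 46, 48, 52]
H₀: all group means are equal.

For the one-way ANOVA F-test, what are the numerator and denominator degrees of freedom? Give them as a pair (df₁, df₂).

degrees of freedom = [3, 30]

k = 4 groups, N = 34 total
df = (k−1, N−k) = (4−1, 34−4) = (3, 30)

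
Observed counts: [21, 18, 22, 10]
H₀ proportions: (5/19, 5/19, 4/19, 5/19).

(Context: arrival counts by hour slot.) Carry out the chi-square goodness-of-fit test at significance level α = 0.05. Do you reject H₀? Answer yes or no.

n = 71; E_i = n·p_i = [18.68, 18.68, 14.95, 18.68]
χ² = (21−18.68)²/18.68 + (18−18.68)²/18.68 + (22−14.95)²/14.95 + (10−18.68)²/18.68 = 7.6761
df = 3
p-value (upper-tail) = 0.05320
At α=0.05: p ≥ α → fail to reject H₀

reject H₀: no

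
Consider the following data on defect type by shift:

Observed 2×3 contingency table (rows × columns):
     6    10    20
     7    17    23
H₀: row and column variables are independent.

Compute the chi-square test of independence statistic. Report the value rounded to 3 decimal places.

Row totals [36, 47], col totals [13, 27, 43], n=83
χ² = (6−5.64)²/5.64 + (10−11.71)²/11.71 + (20−18.65)²/18.65 + (7−7.36)²/7.36 + (17−15.29)²/15.29 + (23−24.35)²/24.35 = 0.6547
df = 2

test statistic = 0.655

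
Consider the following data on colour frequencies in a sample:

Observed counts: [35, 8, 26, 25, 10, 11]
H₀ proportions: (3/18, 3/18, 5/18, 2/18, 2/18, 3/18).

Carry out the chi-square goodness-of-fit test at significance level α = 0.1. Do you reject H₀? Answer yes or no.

n = 115; E_i = n·p_i = [19.17, 19.17, 31.94, 12.78, 12.78, 19.17]
χ² = (35−19.17)²/19.17 + (8−19.17)²/19.17 + (26−31.94)²/31.94 + (25−12.78)²/12.78 + (10−12.78)²/12.78 + (11−19.17)²/19.17 = 36.4661
df = 5
p-value (upper-tail) = 0.00000
At α=0.1: p < α → reject H₀

reject H₀: yes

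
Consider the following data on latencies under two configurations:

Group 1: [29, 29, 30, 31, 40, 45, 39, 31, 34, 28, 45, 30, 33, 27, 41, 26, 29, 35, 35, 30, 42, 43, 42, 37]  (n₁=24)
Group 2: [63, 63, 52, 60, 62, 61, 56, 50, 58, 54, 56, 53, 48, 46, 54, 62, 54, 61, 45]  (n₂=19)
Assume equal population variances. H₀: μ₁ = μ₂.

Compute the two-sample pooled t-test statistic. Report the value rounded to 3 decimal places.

test statistic = -11.533

x̄₁=34.625, s₁=6.092, n₁=24
x̄₂=55.684, s₂=5.755, n₂=19
s_p² = [23·6.092² + 18·5.755²]/41 = 35.3593
SE = √(s_p²·(1/24+1/19)) = 1.8260
t = (34.625−55.684)/1.8260 = -11.5329
df = 41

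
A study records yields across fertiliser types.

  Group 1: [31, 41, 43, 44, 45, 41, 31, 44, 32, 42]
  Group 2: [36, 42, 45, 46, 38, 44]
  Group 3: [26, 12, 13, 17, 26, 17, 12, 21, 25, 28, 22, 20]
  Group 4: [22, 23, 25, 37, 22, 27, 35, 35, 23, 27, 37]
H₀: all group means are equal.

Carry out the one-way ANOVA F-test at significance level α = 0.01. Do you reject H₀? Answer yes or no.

Group means [39.40, 41.83, 19.92, 28.45], grand mean 30.692
SSB = Σnᵢ(x̄ᵢ−x̄)² = 2951.430; SSW = ΣΣ(x−x̄ᵢ)² = 1126.877
MSB = 2951.430/3 = 983.8101; MSW = 1126.877/35 = 32.1965
F = MSB/MSW = 30.5564
df = (3, 35)
p-value (upper-tail) = 0.00000
At α=0.01: p < α → reject H₀

reject H₀: yes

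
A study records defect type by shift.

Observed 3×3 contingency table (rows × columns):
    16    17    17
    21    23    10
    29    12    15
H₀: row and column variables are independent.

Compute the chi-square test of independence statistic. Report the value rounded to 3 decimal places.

test statistic = 8.836

Row totals [50, 54, 56], col totals [66, 52, 42], n=160
χ² = (16−20.62)²/20.62 + (17−16.25)²/16.25 + (17−13.12)²/13.12 + (21−22.27)²/22.27 + (23−17.55)²/17.55 + (10−14.18)²/14.18 + (29−23.10)²/23.10 + (12−18.20)²/18.20 + (15−14.70)²/14.70 = 8.8360
df = 4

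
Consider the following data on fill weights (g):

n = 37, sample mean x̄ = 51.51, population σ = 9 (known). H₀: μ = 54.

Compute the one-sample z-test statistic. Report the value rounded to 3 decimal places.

SE = σ/√n = 9/√37 = 1.4796
z = (x̄−μ₀)/SE = (51.51−54)/1.4796 = -1.6829

test statistic = -1.683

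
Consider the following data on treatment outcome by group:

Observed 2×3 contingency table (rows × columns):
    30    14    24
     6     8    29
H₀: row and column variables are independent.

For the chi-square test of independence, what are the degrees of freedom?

degrees of freedom = 2

df = (r−1)(c−1) = (2−1)·(3−1) = 2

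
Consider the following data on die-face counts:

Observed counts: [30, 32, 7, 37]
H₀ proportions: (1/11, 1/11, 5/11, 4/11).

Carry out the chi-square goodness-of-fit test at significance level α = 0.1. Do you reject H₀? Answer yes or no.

n = 106; E_i = n·p_i = [9.64, 9.64, 48.18, 38.55]
χ² = (30−9.64)²/9.64 + (32−9.64)²/9.64 + (7−48.18)²/48.18 + (37−38.55)²/38.55 = 130.1939
df = 3
p-value (upper-tail) = 0.00000
At α=0.1: p < α → reject H₀

reject H₀: yes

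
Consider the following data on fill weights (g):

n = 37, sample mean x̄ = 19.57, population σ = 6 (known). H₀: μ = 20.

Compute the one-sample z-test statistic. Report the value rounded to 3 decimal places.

test statistic = -0.436

SE = σ/√n = 6/√37 = 0.9864
z = (x̄−μ₀)/SE = (19.57−20)/0.9864 = -0.4359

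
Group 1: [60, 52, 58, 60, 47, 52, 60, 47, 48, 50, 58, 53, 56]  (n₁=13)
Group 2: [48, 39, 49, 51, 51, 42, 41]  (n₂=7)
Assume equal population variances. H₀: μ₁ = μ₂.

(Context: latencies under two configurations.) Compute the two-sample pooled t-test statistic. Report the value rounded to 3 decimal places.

x̄₁=53.923, s₁=5.024, n₁=13
x̄₂=45.857, s₂=5.047, n₂=7
s_p² = [12·5.024² + 6·5.047²]/18 = 25.3211
SE = √(s_p²·(1/13+1/7)) = 2.3590
t = (53.923−45.857)/2.3590 = 3.4192
df = 18

test statistic = 3.419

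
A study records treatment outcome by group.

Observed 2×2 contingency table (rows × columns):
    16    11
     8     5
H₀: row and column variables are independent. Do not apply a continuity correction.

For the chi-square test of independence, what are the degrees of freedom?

degrees of freedom = 1

df = (r−1)(c−1) = (2−1)·(2−1) = 1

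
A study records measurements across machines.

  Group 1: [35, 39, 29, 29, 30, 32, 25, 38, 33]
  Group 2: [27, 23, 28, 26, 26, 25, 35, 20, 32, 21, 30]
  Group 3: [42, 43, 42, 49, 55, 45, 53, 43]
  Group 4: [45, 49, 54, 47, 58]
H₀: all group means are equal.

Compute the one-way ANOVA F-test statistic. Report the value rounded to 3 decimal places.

Group means [32.22, 26.64, 46.50, 50.60], grand mean 36.606
SSB = Σnᵢ(x̄ᵢ−x̄)² = 3028.578; SSW = ΣΣ(x−x̄ᵢ)² = 671.301
MSB = 3028.578/3 = 1009.5259; MSW = 671.301/29 = 23.1483
F = MSB/MSW = 43.6112
df = (3, 29)

test statistic = 43.611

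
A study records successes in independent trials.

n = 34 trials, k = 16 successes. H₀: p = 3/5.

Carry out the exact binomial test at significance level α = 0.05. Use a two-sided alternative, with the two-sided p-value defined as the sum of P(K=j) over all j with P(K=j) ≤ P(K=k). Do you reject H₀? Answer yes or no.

Exact binomial: n=34, k=16, p₀=3/5=0.6000
P(X=j) = C(n,j)·p₀^j·(1−p₀)^(n−j); p = Σ P(X=j) over j with P(X=j) ≤ P(X=16)
p-value (two-sided) = 0.16033
At α=0.05: p ≥ α → fail to reject H₀

reject H₀: no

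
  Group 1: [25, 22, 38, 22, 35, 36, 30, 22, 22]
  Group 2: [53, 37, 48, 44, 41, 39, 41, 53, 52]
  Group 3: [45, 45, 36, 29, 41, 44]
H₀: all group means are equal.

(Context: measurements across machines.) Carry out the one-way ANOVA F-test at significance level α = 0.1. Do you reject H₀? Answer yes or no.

reject H₀: yes

Group means [28.00, 45.33, 40.00], grand mean 37.500
SSB = Σnᵢ(x̄ᵢ−x̄)² = 1402.000; SSW = ΣΣ(x−x̄ᵢ)² = 892.000
MSB = 1402.000/2 = 701.0000; MSW = 892.000/21 = 42.4762
F = MSB/MSW = 16.5034
df = (2, 21)
p-value (upper-tail) = 0.00005
At α=0.1: p < α → reject H₀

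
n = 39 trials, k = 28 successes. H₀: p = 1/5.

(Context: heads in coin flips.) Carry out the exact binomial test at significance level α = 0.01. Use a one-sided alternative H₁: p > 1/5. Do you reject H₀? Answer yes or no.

reject H₀: yes

Exact binomial: n=39, k=28, p₀=1/5=0.2000
P(X≥28) from Σ C(n,i)·p₀^i·(1−p₀)^(n−i)
p-value (one-sided, H₁ greater) = 0.00000
At α=0.01: p < α → reject H₀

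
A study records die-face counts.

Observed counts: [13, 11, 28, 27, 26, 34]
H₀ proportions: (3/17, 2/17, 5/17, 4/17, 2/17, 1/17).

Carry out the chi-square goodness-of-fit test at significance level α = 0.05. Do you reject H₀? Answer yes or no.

reject H₀: yes

n = 139; E_i = n·p_i = [24.53, 16.35, 40.88, 32.71, 16.35, 8.18]
χ² = (13−24.53)²/24.53 + (11−16.35)²/16.35 + (28−40.88)²/40.88 + (27−32.71)²/32.71 + (26−16.35)²/16.35 + (34−8.18)²/8.18 = 99.4749
df = 5
p-value (upper-tail) = 0.00000
At α=0.05: p < α → reject H₀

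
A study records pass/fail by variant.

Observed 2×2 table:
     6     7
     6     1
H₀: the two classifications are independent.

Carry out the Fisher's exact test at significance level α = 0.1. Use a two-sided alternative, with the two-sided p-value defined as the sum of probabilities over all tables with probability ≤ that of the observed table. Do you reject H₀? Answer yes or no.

Margins: r₁=13, r₂=7, c₁=12, c₂=8, n=20
p_obs = C(13,6)·C(7,6)/C(20,12); sum pmf over tables with pmf ≤ p_obs
p-value (two-sided) = 0.15769
At α=0.1: p ≥ α → fail to reject H₀

reject H₀: no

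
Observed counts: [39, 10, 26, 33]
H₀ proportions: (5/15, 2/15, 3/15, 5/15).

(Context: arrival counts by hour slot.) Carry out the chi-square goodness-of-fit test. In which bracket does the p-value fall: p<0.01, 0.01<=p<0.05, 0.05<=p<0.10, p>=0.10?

p-value bracket: p>=0.10

n = 108; E_i = n·p_i = [36.00, 14.40, 21.60, 36.00]
χ² = (39−36.00)²/36.00 + (10−14.40)²/14.40 + (26−21.60)²/21.60 + (33−36.00)²/36.00 = 2.7407
df = 3
p-value (upper-tail) = 0.43335
→ bracket: p>=0.10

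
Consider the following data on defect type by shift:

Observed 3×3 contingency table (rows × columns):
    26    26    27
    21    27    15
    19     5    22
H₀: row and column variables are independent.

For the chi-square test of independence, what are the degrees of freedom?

degrees of freedom = 4

df = (r−1)(c−1) = (3−1)·(3−1) = 4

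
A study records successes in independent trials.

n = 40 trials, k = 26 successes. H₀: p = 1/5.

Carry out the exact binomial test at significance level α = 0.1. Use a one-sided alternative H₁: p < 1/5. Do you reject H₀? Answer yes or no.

reject H₀: no

Exact binomial: n=40, k=26, p₀=1/5=0.2000
P(X≤26) from Σ C(n,i)·p₀^i·(1−p₀)^(n−i)
p-value (one-sided, H₁ less) = 1.00000
At α=0.1: p ≥ α → fail to reject H₀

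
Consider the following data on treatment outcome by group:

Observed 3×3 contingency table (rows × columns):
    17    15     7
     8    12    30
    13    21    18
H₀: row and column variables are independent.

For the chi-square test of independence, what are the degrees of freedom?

degrees of freedom = 4

df = (r−1)(c−1) = (3−1)·(3−1) = 4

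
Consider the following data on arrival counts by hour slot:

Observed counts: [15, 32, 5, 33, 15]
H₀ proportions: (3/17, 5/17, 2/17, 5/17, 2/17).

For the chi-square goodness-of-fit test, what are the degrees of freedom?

degrees of freedom = 4

df = k − 1 = 5 − 1 = 4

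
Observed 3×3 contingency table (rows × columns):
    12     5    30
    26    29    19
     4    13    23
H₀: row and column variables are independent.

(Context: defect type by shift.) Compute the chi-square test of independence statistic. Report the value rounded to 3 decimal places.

Row totals [47, 74, 40], col totals [42, 47, 72], n=161
χ² = (12−12.26)²/12.26 + (5−13.72)²/13.72 + (30−21.02)²/21.02 + (26−19.30)²/19.30 + (29−21.60)²/21.60 + (19−33.09)²/33.09 + (4−10.43)²/10.43 + (13−11.68)²/11.68 + (23−17.89)²/17.89 = 25.8220
df = 4

test statistic = 25.822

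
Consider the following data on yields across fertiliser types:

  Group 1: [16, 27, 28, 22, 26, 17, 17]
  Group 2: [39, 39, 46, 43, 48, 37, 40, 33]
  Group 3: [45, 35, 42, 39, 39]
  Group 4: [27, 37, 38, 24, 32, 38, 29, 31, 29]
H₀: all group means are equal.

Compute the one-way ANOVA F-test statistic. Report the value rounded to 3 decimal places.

Group means [21.86, 40.62, 40.00, 31.67], grand mean 33.207
SSB = Σnᵢ(x̄ᵢ−x̄)² = 1594.026; SSW = ΣΣ(x−x̄ᵢ)² = 588.732
MSB = 1594.026/3 = 531.3422; MSW = 588.732/25 = 23.5493
F = MSB/MSW = 22.5630
df = (3, 25)

test statistic = 22.563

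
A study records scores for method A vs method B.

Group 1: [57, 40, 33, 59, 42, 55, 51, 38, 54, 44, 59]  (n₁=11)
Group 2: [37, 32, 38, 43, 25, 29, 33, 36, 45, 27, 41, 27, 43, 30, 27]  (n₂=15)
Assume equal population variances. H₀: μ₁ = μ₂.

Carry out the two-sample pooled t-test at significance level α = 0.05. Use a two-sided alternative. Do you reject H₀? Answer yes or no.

reject H₀: yes

x̄₁=48.364, s₁=9.255, n₁=11
x̄₂=34.200, s₂=6.732, n₂=15
s_p² = [10·9.255² + 14·6.732²]/24 = 62.1227
SE = √(s_p²·(1/11+1/15)) = 3.1287
t = (48.364−34.200)/3.1287 = 4.5269
df = 24
p-value (two-sided) = 0.00014
At α=0.05: p < α → reject H₀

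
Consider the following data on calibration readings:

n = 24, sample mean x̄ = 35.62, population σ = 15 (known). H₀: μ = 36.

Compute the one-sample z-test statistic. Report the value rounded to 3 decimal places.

test statistic = -0.124

SE = σ/√n = 15/√24 = 3.0619
z = (x̄−μ₀)/SE = (35.62−36)/3.0619 = -0.1241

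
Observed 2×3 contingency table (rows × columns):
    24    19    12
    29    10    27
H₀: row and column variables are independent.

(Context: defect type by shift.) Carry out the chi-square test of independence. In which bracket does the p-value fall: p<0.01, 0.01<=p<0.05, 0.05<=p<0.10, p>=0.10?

p-value bracket: 0.01<=p<0.05

Row totals [55, 66], col totals [53, 29, 39], n=121
χ² = (24−24.09)²/24.09 + (19−13.18)²/13.18 + (12−17.73)²/17.73 + (29−28.91)²/28.91 + (10−15.82)²/15.82 + (27−21.27)²/21.27 = 8.1010
df = 2
p-value (upper-tail) = 0.01741
→ bracket: 0.01<=p<0.05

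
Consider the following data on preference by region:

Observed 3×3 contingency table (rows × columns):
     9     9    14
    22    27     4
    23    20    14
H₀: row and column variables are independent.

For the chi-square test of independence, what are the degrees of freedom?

degrees of freedom = 4

df = (r−1)(c−1) = (3−1)·(3−1) = 4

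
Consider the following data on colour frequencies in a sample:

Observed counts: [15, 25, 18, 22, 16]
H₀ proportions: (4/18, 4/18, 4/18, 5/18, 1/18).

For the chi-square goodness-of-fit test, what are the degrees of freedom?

degrees of freedom = 4

df = k − 1 = 5 − 1 = 4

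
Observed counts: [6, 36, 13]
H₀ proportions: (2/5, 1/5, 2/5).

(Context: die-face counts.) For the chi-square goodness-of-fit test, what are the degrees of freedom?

degrees of freedom = 2

df = k − 1 = 3 − 1 = 2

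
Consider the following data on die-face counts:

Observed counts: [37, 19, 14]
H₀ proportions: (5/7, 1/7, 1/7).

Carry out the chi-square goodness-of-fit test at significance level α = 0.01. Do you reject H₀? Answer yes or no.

reject H₀: yes

n = 70; E_i = n·p_i = [50.00, 10.00, 10.00]
χ² = (37−50.00)²/50.00 + (19−10.00)²/10.00 + (14−10.00)²/10.00 = 13.0800
df = 2
p-value (upper-tail) = 0.00144
At α=0.01: p < α → reject H₀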